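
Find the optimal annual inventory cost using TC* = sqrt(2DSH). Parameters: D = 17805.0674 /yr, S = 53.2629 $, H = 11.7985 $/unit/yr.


2*D*S*H = 22378203.7277
TC* = sqrt(22378203.7277) = 4730.5606

4730.5606 $/yr


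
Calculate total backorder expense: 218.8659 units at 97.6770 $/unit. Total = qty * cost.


Total = 218.8659 * 97.6770 = 21378.1645

21378.1645 $


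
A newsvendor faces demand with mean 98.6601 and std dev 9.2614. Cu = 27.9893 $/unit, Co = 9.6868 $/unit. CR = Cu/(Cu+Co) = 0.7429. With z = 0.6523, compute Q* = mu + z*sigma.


CR = Cu/(Cu+Co) = 27.9893/(27.9893+9.6868) = 0.7429
z = 0.6523
Q* = 98.6601 + 0.6523 * 9.2614 = 104.7013

104.7013 units


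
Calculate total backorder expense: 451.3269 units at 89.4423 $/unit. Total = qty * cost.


Total = 451.3269 * 89.4423 = 40367.7160

40367.7160 $


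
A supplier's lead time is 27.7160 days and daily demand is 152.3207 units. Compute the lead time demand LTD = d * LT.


LTD = 152.3207 * 27.7160 = 4221.7205

4221.7205 units


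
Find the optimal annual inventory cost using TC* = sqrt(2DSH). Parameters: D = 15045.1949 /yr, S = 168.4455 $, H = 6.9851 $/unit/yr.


2*D*S*H = 35404613.2831
TC* = sqrt(35404613.2831) = 5950.1776

5950.1776 $/yr


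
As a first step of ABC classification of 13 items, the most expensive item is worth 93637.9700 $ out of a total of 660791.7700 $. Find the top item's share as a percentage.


Top item = 93637.9700
Total = 660791.7700
Percentage = 93637.9700 / 660791.7700 * 100 = 14.1706

14.1706%


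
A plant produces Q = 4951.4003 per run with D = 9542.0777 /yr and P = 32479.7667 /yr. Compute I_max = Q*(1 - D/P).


D/P = 0.2938
1 - D/P = 0.7062
I_max = 4951.4003 * 0.7062 = 3496.7517

3496.7517 units


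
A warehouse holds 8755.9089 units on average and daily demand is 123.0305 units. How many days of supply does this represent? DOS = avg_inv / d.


DOS = 8755.9089 / 123.0305 = 71.1686

71.1686 days


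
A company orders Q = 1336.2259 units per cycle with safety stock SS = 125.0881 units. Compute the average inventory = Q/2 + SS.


Q/2 = 668.1129
Avg = 668.1129 + 125.0881 = 793.2010

793.2010 units


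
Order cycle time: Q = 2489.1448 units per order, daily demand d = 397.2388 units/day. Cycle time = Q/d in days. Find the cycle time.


Cycle = 2489.1448 / 397.2388 = 6.2661

6.2661 days


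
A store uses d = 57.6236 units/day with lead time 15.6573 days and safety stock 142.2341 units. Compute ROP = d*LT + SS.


d*LT = 57.6236 * 15.6573 = 902.2300
ROP = 902.2300 + 142.2341 = 1044.4641

1044.4641 units


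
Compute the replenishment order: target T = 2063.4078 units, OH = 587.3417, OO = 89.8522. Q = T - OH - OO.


Inventory position = OH + OO = 587.3417 + 89.8522 = 677.1939
Q = 2063.4078 - 677.1939 = 1386.2139

1386.2139 units


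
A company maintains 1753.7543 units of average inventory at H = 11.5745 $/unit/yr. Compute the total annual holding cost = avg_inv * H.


Cost = 1753.7543 * 11.5745 = 20298.8291

20298.8291 $/yr


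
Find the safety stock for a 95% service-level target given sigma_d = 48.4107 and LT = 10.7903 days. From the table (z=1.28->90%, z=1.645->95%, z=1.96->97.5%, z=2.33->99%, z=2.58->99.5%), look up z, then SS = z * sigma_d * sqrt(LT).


From the table, SL = 95% corresponds to z = 1.645
sqrt(LT) = sqrt(10.7903) = 3.2849
SS = 1.645 * 48.4107 * 3.2849 = 261.5917

261.5917 units


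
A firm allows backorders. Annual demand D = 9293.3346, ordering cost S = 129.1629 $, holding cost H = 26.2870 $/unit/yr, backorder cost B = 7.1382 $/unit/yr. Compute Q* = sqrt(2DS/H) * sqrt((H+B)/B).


sqrt(2DS/H) = 302.2033
sqrt((H+B)/B) = 2.1639
Q* = 302.2033 * 2.1639 = 653.9459

653.9459 units


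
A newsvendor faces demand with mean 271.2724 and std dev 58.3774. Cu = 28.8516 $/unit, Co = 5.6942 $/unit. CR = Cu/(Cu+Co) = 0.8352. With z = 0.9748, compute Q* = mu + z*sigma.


CR = Cu/(Cu+Co) = 28.8516/(28.8516+5.6942) = 0.8352
z = 0.9748
Q* = 271.2724 + 0.9748 * 58.3774 = 328.1787

328.1787 units


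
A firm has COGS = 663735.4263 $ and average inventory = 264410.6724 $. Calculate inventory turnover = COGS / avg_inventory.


Turnover = 663735.4263 / 264410.6724 = 2.5102

2.5102


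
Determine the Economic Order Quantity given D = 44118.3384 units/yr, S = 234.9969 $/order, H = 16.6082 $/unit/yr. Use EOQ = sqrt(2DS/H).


2*D*S = 2 * 44118.3384 * 234.9969 = 20735345.5143
2*D*S/H = 1248500.4705
EOQ = sqrt(1248500.4705) = 1117.3632

1117.3632 units


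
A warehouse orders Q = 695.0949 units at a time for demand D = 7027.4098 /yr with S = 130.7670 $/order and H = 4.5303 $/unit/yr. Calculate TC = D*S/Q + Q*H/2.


Ordering cost = D*S/Q = 1322.0544
Holding cost = Q*H/2 = 1574.4942
TC = 1322.0544 + 1574.4942 = 2896.5487

2896.5487 $/yr


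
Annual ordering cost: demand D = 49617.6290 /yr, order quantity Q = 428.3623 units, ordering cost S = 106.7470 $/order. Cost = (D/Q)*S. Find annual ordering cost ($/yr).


Number of orders = D/Q = 115.8310
Cost = 115.8310 * 106.7470 = 12364.6106

12364.6106 $/yr


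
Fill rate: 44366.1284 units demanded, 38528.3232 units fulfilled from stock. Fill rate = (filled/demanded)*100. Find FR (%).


FR = 38528.3232 / 44366.1284 * 100 = 86.8418

86.8418%


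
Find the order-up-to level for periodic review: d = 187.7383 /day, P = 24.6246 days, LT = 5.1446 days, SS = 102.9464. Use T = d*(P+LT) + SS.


P + LT = 29.7692
d*(P+LT) = 187.7383 * 29.7692 = 5588.8190
T = 5588.8190 + 102.9464 = 5691.7654

5691.7654 units


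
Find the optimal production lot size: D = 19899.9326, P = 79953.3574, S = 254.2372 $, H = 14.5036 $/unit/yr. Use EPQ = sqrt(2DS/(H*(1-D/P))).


1 - D/P = 1 - 0.2489 = 0.7511
H*(1-D/P) = 10.8937
2DS = 10118606.2888
EPQ = sqrt(928846.2022) = 963.7667

963.7667 units


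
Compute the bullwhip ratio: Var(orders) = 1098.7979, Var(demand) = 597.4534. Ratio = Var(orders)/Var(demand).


BW = 1098.7979 / 597.4534 = 1.8391

1.8391


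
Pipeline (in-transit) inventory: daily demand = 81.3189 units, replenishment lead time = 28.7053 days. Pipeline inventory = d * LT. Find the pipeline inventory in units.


Pipeline = 81.3189 * 28.7053 = 2334.2834

2334.2834 units


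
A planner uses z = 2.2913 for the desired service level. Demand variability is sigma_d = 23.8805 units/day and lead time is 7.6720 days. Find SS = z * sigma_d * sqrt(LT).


sqrt(LT) = sqrt(7.6720) = 2.7698
SS = 2.2913 * 23.8805 * 2.7698 = 151.5583

151.5583 units


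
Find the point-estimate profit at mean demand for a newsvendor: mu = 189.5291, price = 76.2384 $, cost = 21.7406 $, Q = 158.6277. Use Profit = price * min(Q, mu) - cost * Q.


Sales at mu = min(158.6277, 189.5291) = 158.6277
Revenue = 76.2384 * 158.6277 = 12093.5220
Total cost = 21.7406 * 158.6277 = 3448.6614
Profit = 12093.5220 - 3448.6614 = 8644.8607

8644.8607 $


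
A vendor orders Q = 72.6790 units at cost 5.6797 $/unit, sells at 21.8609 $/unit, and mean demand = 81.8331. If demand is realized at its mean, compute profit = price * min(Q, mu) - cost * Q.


Sales at mu = min(72.6790, 81.8331) = 72.6790
Revenue = 21.8609 * 72.6790 = 1588.8284
Total cost = 5.6797 * 72.6790 = 412.7949
Profit = 1588.8284 - 412.7949 = 1176.0334

1176.0334 $


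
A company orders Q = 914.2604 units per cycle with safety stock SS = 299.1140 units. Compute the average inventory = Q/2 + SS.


Q/2 = 457.1302
Avg = 457.1302 + 299.1140 = 756.2442

756.2442 units


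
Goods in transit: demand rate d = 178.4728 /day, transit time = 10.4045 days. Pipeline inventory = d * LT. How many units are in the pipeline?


Pipeline = 178.4728 * 10.4045 = 1856.9202

1856.9202 units


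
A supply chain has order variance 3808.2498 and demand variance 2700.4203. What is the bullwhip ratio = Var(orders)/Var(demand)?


BW = 3808.2498 / 2700.4203 = 1.4102

1.4102


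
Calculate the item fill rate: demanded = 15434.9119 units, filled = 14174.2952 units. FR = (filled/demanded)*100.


FR = 14174.2952 / 15434.9119 * 100 = 91.8327

91.8327%


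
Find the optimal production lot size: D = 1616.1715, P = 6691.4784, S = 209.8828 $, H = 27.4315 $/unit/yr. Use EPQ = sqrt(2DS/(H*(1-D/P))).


1 - D/P = 1 - 0.2415 = 0.7585
H*(1-D/P) = 20.8061
2DS = 678413.1994
EPQ = sqrt(32606.5241) = 180.5728

180.5728 units


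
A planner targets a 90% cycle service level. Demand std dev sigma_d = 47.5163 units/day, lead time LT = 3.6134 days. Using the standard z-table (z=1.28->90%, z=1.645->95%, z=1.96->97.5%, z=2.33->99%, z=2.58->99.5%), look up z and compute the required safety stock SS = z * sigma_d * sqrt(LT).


From the table, SL = 90% corresponds to z = 1.28
sqrt(LT) = sqrt(3.6134) = 1.9009
SS = 1.28 * 47.5163 * 1.9009 = 115.6140

115.6140 units


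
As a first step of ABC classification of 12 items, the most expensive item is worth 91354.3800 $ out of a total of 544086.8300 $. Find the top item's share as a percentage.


Top item = 91354.3800
Total = 544086.8300
Percentage = 91354.3800 / 544086.8300 * 100 = 16.7904

16.7904%


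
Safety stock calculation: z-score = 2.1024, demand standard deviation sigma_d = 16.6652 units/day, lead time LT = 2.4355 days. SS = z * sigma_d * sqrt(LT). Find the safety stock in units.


sqrt(LT) = sqrt(2.4355) = 1.5606
SS = 2.1024 * 16.6652 * 1.5606 = 54.6789

54.6789 units


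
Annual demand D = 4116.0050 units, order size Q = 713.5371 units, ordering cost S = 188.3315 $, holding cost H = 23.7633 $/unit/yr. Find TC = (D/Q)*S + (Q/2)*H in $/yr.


Ordering cost = D*S/Q = 1086.3813
Holding cost = Q*H/2 = 8477.9981
TC = 1086.3813 + 8477.9981 = 9564.3794

9564.3794 $/yr


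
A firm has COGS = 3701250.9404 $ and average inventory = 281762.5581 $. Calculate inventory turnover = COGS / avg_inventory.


Turnover = 3701250.9404 / 281762.5581 = 13.1361

13.1361


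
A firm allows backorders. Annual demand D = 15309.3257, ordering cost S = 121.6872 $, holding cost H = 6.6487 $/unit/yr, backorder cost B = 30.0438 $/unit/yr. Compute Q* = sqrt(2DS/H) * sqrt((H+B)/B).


sqrt(2DS/H) = 748.5953
sqrt((H+B)/B) = 1.1051
Q* = 748.5953 * 1.1051 = 827.2911

827.2911 units


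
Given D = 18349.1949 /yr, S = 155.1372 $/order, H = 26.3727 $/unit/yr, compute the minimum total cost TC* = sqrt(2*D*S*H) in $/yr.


2*D*S*H = 150147308.8729
TC* = sqrt(150147308.8729) = 12253.4611

12253.4611 $/yr


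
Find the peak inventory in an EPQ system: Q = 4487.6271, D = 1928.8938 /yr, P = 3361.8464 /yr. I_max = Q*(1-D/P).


D/P = 0.5738
1 - D/P = 0.4262
I_max = 4487.6271 * 0.4262 = 1912.8051

1912.8051 units


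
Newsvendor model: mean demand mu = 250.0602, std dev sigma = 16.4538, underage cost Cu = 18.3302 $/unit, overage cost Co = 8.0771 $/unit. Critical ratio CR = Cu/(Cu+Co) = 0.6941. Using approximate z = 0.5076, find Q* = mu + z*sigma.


CR = Cu/(Cu+Co) = 18.3302/(18.3302+8.0771) = 0.6941
z = 0.5076
Q* = 250.0602 + 0.5076 * 16.4538 = 258.4121

258.4121 units


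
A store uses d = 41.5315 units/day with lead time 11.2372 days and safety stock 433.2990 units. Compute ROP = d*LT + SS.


d*LT = 41.5315 * 11.2372 = 466.6978
ROP = 466.6978 + 433.2990 = 899.9968

899.9968 units


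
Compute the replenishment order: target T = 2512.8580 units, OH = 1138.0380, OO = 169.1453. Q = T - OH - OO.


Inventory position = OH + OO = 1138.0380 + 169.1453 = 1307.1833
Q = 2512.8580 - 1307.1833 = 1205.6747

1205.6747 units


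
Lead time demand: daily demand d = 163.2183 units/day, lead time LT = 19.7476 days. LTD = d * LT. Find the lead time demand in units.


LTD = 163.2183 * 19.7476 = 3223.1697

3223.1697 units


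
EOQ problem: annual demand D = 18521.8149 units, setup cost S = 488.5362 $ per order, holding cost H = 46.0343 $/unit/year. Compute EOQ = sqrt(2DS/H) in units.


2*D*S = 2 * 18521.8149 * 488.5362 = 18097154.1367
2*D*S/H = 393123.2611
EOQ = sqrt(393123.2611) = 626.9954

626.9954 units


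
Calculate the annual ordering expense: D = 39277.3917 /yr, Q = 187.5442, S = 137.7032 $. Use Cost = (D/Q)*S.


Number of orders = D/Q = 209.4301
Cost = 209.4301 * 137.7032 = 28839.1884

28839.1884 $/yr


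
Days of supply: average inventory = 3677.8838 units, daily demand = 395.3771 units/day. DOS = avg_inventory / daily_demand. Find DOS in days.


DOS = 3677.8838 / 395.3771 = 9.3022

9.3022 days


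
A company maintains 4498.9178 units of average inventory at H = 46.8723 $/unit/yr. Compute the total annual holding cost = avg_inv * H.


Cost = 4498.9178 * 46.8723 = 210874.6248

210874.6248 $/yr


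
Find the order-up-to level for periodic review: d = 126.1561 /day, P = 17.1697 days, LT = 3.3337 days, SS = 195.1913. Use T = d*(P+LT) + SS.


P + LT = 20.5034
d*(P+LT) = 126.1561 * 20.5034 = 2586.6290
T = 2586.6290 + 195.1913 = 2781.8203

2781.8203 units


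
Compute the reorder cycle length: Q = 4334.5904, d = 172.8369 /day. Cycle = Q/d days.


Cycle = 4334.5904 / 172.8369 = 25.0791

25.0791 days


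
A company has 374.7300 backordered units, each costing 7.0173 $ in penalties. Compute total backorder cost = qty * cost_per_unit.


Total = 374.7300 * 7.0173 = 2629.5928

2629.5928 $


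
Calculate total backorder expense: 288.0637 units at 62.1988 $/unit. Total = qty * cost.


Total = 288.0637 * 62.1988 = 17917.2165

17917.2165 $


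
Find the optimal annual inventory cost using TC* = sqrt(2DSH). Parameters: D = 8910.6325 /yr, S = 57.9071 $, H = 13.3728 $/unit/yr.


2*D*S*H = 13800432.3826
TC* = sqrt(13800432.3826) = 3714.8933

3714.8933 $/yr


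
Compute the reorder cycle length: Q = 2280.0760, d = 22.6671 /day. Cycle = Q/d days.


Cycle = 2280.0760 / 22.6671 = 100.5897

100.5897 days


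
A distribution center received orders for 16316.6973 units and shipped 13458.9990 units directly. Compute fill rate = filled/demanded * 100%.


FR = 13458.9990 / 16316.6973 * 100 = 82.4860

82.4860%


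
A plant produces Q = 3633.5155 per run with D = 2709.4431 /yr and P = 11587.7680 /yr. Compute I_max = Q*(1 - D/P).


D/P = 0.2338
1 - D/P = 0.7662
I_max = 3633.5155 * 0.7662 = 2783.9297

2783.9297 units


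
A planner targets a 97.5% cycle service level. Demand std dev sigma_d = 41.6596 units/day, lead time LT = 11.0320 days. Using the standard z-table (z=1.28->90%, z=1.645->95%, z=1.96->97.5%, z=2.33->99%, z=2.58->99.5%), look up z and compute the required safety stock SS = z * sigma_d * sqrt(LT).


From the table, SL = 97.5% corresponds to z = 1.96
sqrt(LT) = sqrt(11.0320) = 3.3214
SS = 1.96 * 41.6596 * 3.3214 = 271.2054

271.2054 units


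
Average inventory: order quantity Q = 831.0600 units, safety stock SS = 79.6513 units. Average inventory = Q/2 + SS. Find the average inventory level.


Q/2 = 415.5300
Avg = 415.5300 + 79.6513 = 495.1813

495.1813 units


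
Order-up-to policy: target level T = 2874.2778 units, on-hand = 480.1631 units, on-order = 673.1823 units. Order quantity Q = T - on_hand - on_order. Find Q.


Inventory position = OH + OO = 480.1631 + 673.1823 = 1153.3454
Q = 2874.2778 - 1153.3454 = 1720.9324

1720.9324 units


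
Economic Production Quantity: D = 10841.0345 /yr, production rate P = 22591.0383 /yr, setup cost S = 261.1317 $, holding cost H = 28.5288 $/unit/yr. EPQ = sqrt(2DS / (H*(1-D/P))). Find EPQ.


1 - D/P = 1 - 0.4799 = 0.5201
H*(1-D/P) = 14.8383
2DS = 5661875.5375
EPQ = sqrt(381570.6823) = 617.7141

617.7141 units


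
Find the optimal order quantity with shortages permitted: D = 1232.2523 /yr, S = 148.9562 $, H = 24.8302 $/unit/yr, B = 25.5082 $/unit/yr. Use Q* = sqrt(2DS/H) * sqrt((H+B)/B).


sqrt(2DS/H) = 121.5917
sqrt((H+B)/B) = 1.4048
Q* = 121.5917 * 1.4048 = 170.8102

170.8102 units


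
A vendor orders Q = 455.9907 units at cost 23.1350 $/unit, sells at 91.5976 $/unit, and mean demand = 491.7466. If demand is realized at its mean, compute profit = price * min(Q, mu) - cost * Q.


Sales at mu = min(455.9907, 491.7466) = 455.9907
Revenue = 91.5976 * 455.9907 = 41767.6537
Total cost = 23.1350 * 455.9907 = 10549.3448
Profit = 41767.6537 - 10549.3448 = 31218.3089

31218.3089 $


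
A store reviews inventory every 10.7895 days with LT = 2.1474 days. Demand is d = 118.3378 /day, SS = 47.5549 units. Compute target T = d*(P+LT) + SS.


P + LT = 12.9369
d*(P+LT) = 118.3378 * 12.9369 = 1530.9243
T = 1530.9243 + 47.5549 = 1578.4792

1578.4792 units


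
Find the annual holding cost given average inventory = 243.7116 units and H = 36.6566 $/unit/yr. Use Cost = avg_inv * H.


Cost = 243.7116 * 36.6566 = 8933.6386

8933.6386 $/yr


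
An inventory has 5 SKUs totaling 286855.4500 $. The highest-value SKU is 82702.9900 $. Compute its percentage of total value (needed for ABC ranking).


Top item = 82702.9900
Total = 286855.4500
Percentage = 82702.9900 / 286855.4500 * 100 = 28.8309

28.8309%


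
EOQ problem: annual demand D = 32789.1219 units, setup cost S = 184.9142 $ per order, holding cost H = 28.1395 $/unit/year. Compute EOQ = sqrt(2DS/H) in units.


2*D*S = 2 * 32789.1219 * 184.9142 = 12126348.4897
2*D*S/H = 430936.8855
EOQ = sqrt(430936.8855) = 656.4578

656.4578 units


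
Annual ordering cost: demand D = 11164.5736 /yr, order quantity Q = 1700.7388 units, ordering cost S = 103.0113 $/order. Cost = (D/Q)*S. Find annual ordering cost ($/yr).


Number of orders = D/Q = 6.5645
Cost = 6.5645 * 103.0113 = 676.2221

676.2221 $/yr


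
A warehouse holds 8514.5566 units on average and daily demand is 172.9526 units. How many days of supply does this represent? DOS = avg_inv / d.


DOS = 8514.5566 / 172.9526 = 49.2306

49.2306 days


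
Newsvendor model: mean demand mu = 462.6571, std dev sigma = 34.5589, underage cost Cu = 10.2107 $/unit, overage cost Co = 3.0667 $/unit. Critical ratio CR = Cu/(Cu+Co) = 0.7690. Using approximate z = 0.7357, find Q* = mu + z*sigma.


CR = Cu/(Cu+Co) = 10.2107/(10.2107+3.0667) = 0.7690
z = 0.7357
Q* = 462.6571 + 0.7357 * 34.5589 = 488.0821

488.0821 units


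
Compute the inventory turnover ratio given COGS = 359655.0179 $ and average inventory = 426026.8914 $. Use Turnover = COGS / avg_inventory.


Turnover = 359655.0179 / 426026.8914 = 0.8442

0.8442


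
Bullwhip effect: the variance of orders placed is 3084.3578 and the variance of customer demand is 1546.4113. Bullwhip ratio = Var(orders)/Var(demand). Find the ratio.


BW = 3084.3578 / 1546.4113 = 1.9945

1.9945


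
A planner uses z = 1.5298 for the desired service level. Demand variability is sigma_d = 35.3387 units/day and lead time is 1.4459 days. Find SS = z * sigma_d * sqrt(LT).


sqrt(LT) = sqrt(1.4459) = 1.2025
SS = 1.5298 * 35.3387 * 1.2025 = 65.0061

65.0061 units


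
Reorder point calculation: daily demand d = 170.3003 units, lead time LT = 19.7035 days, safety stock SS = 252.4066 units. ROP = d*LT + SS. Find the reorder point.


d*LT = 170.3003 * 19.7035 = 3355.5120
ROP = 3355.5120 + 252.4066 = 3607.9186

3607.9186 units


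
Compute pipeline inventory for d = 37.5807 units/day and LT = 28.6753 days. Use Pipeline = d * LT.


Pipeline = 37.5807 * 28.6753 = 1077.6378

1077.6378 units


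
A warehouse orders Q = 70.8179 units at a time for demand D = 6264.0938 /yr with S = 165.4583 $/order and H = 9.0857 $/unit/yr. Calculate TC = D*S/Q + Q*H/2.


Ordering cost = D*S/Q = 14635.3720
Holding cost = Q*H/2 = 321.7151
TC = 14635.3720 + 321.7151 = 14957.0871

14957.0871 $/yr


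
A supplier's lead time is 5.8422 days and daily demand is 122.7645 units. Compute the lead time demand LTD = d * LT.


LTD = 122.7645 * 5.8422 = 717.2148

717.2148 units


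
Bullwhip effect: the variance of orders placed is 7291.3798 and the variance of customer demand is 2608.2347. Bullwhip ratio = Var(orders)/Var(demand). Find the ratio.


BW = 7291.3798 / 2608.2347 = 2.7955

2.7955


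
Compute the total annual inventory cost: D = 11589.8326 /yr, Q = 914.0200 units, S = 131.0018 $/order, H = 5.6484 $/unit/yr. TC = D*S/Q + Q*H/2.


Ordering cost = D*S/Q = 1661.1113
Holding cost = Q*H/2 = 2581.3753
TC = 1661.1113 + 2581.3753 = 4242.4866

4242.4866 $/yr


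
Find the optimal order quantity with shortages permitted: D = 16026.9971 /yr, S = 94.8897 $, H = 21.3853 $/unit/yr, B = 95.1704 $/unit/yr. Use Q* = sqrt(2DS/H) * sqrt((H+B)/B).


sqrt(2DS/H) = 377.1316
sqrt((H+B)/B) = 1.1067
Q* = 377.1316 * 1.1067 = 417.3580

417.3580 units


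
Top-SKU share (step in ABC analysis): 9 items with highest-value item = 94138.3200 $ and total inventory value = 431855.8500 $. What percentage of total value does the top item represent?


Top item = 94138.3200
Total = 431855.8500
Percentage = 94138.3200 / 431855.8500 * 100 = 21.7986

21.7986%


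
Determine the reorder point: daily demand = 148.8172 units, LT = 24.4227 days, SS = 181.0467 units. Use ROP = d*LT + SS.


d*LT = 148.8172 * 24.4227 = 3634.5178
ROP = 3634.5178 + 181.0467 = 3815.5645

3815.5645 units


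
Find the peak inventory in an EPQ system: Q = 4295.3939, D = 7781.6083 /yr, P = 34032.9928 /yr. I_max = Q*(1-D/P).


D/P = 0.2286
1 - D/P = 0.7714
I_max = 4295.3939 * 0.7714 = 3313.2566

3313.2566 units


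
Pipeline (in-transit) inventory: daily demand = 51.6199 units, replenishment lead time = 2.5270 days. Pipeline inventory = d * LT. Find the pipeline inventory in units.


Pipeline = 51.6199 * 2.5270 = 130.4435

130.4435 units


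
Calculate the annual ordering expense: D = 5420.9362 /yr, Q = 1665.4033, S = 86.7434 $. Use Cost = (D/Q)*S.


Number of orders = D/Q = 3.2550
Cost = 3.2550 * 86.7434 = 282.3523

282.3523 $/yr


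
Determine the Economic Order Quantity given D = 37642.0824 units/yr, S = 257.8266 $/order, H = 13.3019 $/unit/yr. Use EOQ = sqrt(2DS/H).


2*D*S = 2 * 37642.0824 * 257.8266 = 19410260.2442
2*D*S/H = 1459209.6050
EOQ = sqrt(1459209.6050) = 1207.9775

1207.9775 units


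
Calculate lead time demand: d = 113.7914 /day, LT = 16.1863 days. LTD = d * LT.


LTD = 113.7914 * 16.1863 = 1841.8617

1841.8617 units


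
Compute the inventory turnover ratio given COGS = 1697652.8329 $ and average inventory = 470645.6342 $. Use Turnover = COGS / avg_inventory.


Turnover = 1697652.8329 / 470645.6342 = 3.6071

3.6071


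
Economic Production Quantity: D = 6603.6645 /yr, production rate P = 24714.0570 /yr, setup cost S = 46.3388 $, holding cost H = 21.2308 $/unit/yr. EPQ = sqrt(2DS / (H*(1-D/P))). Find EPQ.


1 - D/P = 1 - 0.2672 = 0.7328
H*(1-D/P) = 15.5579
2DS = 612011.7771
EPQ = sqrt(39337.7578) = 198.3375

198.3375 units


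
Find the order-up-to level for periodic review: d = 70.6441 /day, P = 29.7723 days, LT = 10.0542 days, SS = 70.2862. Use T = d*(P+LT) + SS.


P + LT = 39.8265
d*(P+LT) = 70.6441 * 39.8265 = 2813.5072
T = 2813.5072 + 70.2862 = 2883.7934

2883.7934 units


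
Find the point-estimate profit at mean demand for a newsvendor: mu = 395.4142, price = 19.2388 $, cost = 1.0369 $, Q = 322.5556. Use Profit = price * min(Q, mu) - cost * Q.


Sales at mu = min(322.5556, 395.4142) = 322.5556
Revenue = 19.2388 * 322.5556 = 6205.5827
Total cost = 1.0369 * 322.5556 = 334.4579
Profit = 6205.5827 - 334.4579 = 5871.1248

5871.1248 $


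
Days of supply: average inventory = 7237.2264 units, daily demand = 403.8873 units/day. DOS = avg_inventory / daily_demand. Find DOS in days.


DOS = 7237.2264 / 403.8873 = 17.9189

17.9189 days


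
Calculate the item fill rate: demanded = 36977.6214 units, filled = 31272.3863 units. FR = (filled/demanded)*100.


FR = 31272.3863 / 36977.6214 * 100 = 84.5711

84.5711%


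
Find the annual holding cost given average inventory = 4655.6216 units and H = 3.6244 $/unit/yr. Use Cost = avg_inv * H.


Cost = 4655.6216 * 3.6244 = 16873.8349

16873.8349 $/yr


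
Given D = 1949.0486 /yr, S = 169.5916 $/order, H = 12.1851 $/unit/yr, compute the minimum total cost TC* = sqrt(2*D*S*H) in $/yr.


2*D*S*H = 8055381.2418
TC* = sqrt(8055381.2418) = 2838.2004

2838.2004 $/yr


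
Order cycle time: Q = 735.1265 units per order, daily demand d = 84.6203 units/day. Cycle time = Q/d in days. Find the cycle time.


Cycle = 735.1265 / 84.6203 = 8.6874

8.6874 days


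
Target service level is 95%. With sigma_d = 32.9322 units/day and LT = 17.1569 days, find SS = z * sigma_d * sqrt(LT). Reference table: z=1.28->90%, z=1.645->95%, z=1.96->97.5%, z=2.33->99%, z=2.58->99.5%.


From the table, SL = 95% corresponds to z = 1.645
sqrt(LT) = sqrt(17.1569) = 4.1421
SS = 1.645 * 32.9322 * 4.1421 = 224.3913

224.3913 units


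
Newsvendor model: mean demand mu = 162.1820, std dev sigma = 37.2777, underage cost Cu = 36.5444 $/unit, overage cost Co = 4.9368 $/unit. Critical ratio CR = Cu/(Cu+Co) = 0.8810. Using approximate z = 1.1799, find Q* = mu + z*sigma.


CR = Cu/(Cu+Co) = 36.5444/(36.5444+4.9368) = 0.8810
z = 1.1799
Q* = 162.1820 + 1.1799 * 37.2777 = 206.1660

206.1660 units


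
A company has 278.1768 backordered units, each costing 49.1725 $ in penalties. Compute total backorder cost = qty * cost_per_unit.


Total = 278.1768 * 49.1725 = 13678.6487

13678.6487 $


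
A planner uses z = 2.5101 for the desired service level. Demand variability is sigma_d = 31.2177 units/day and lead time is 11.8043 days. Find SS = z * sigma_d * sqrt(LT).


sqrt(LT) = sqrt(11.8043) = 3.4357
SS = 2.5101 * 31.2177 * 3.4357 = 269.2229

269.2229 units


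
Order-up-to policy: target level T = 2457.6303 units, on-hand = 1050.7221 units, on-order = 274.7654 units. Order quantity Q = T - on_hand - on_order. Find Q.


Inventory position = OH + OO = 1050.7221 + 274.7654 = 1325.4875
Q = 2457.6303 - 1325.4875 = 1132.1428

1132.1428 units


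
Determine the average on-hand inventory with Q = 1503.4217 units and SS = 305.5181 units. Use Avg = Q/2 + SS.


Q/2 = 751.7109
Avg = 751.7109 + 305.5181 = 1057.2290

1057.2290 units


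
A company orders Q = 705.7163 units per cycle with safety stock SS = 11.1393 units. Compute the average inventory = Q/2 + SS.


Q/2 = 352.8582
Avg = 352.8582 + 11.1393 = 363.9975

363.9975 units


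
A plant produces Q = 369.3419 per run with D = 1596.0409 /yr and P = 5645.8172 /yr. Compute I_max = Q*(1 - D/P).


D/P = 0.2827
1 - D/P = 0.7173
I_max = 369.3419 * 0.7173 = 264.9310

264.9310 units


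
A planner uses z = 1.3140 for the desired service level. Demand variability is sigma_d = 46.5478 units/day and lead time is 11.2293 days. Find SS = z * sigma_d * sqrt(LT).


sqrt(LT) = sqrt(11.2293) = 3.3510
SS = 1.3140 * 46.5478 * 3.3510 = 204.9608

204.9608 units


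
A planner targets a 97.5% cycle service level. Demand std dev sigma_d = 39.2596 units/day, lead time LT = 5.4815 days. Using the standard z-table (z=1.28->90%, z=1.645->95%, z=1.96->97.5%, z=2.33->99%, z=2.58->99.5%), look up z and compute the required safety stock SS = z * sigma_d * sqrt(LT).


From the table, SL = 97.5% corresponds to z = 1.96
sqrt(LT) = sqrt(5.4815) = 2.3413
SS = 1.96 * 39.2596 * 2.3413 = 180.1572

180.1572 units


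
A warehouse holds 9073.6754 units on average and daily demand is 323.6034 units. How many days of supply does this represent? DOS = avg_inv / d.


DOS = 9073.6754 / 323.6034 = 28.0395

28.0395 days


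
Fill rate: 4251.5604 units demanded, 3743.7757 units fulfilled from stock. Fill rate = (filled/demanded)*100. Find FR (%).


FR = 3743.7757 / 4251.5604 * 100 = 88.0565

88.0565%


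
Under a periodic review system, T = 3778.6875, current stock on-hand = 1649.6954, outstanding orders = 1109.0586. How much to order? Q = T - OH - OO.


Inventory position = OH + OO = 1649.6954 + 1109.0586 = 2758.7540
Q = 3778.6875 - 2758.7540 = 1019.9335

1019.9335 units


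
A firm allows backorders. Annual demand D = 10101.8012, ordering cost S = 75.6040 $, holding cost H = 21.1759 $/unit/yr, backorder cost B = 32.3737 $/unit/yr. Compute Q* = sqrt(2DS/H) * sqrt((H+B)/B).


sqrt(2DS/H) = 268.5752
sqrt((H+B)/B) = 1.2861
Q* = 268.5752 * 1.2861 = 345.4203

345.4203 units


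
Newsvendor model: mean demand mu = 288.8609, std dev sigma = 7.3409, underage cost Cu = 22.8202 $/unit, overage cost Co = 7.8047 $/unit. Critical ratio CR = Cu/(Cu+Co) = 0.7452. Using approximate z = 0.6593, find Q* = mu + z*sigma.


CR = Cu/(Cu+Co) = 22.8202/(22.8202+7.8047) = 0.7452
z = 0.6593
Q* = 288.8609 + 0.6593 * 7.3409 = 293.7008

293.7008 units


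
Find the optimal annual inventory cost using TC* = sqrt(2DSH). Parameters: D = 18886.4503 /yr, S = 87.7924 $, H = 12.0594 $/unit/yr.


2*D*S*H = 39991063.8954
TC* = sqrt(39991063.8954) = 6323.8488

6323.8488 $/yr


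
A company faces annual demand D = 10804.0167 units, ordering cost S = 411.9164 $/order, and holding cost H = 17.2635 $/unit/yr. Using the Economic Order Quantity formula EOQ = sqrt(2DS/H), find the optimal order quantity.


2*D*S = 2 * 10804.0167 * 411.9164 = 8900703.3292
2*D*S/H = 515579.3048
EOQ = sqrt(515579.3048) = 718.0385

718.0385 units


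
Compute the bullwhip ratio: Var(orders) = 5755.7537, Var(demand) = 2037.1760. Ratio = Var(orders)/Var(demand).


BW = 5755.7537 / 2037.1760 = 2.8254

2.8254


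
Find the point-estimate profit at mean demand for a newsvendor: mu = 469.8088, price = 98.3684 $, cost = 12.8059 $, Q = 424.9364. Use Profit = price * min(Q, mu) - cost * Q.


Sales at mu = min(424.9364, 469.8088) = 424.9364
Revenue = 98.3684 * 424.9364 = 41800.3138
Total cost = 12.8059 * 424.9364 = 5441.6930
Profit = 41800.3138 - 5441.6930 = 36358.6207

36358.6207 $


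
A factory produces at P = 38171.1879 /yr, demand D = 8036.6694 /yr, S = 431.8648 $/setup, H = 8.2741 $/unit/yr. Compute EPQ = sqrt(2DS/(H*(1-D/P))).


1 - D/P = 1 - 0.2105 = 0.7895
H*(1-D/P) = 6.5320
2DS = 6941509.2462
EPQ = sqrt(1062685.0234) = 1030.8662

1030.8662 units


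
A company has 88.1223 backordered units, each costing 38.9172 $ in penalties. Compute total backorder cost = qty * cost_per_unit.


Total = 88.1223 * 38.9172 = 3429.4732

3429.4732 $


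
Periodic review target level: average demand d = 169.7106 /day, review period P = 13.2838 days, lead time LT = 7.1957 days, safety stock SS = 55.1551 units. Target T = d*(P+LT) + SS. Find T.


P + LT = 20.4795
d*(P+LT) = 169.7106 * 20.4795 = 3475.5882
T = 3475.5882 + 55.1551 = 3530.7433

3530.7433 units


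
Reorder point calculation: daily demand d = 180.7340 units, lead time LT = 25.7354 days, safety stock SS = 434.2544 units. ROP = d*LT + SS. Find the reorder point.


d*LT = 180.7340 * 25.7354 = 4651.2618
ROP = 4651.2618 + 434.2544 = 5085.5162

5085.5162 units


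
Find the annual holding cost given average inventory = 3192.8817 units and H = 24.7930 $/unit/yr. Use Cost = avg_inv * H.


Cost = 3192.8817 * 24.7930 = 79161.1160

79161.1160 $/yr


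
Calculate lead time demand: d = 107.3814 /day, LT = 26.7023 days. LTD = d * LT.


LTD = 107.3814 * 26.7023 = 2867.3304

2867.3304 units


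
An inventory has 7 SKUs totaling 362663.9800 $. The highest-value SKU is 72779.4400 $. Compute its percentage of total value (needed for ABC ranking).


Top item = 72779.4400
Total = 362663.9800
Percentage = 72779.4400 / 362663.9800 * 100 = 20.0680

20.0680%


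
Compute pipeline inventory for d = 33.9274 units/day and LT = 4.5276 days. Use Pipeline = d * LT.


Pipeline = 33.9274 * 4.5276 = 153.6097

153.6097 units


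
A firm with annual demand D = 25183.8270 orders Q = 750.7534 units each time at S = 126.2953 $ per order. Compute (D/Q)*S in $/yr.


Number of orders = D/Q = 33.5447
Cost = 33.5447 * 126.2953 = 4236.5429

4236.5429 $/yr


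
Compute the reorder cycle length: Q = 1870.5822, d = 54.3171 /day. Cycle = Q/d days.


Cycle = 1870.5822 / 54.3171 = 34.4382

34.4382 days


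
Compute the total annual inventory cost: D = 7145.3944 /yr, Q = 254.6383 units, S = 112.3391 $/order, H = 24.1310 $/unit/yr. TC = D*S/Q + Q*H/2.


Ordering cost = D*S/Q = 3152.3427
Holding cost = Q*H/2 = 3072.3384
TC = 3152.3427 + 3072.3384 = 6224.6811

6224.6811 $/yr


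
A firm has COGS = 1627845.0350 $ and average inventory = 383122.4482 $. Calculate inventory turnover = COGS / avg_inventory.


Turnover = 1627845.0350 / 383122.4482 = 4.2489

4.2489


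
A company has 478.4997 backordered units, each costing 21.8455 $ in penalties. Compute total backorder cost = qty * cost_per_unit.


Total = 478.4997 * 21.8455 = 10453.0652

10453.0652 $


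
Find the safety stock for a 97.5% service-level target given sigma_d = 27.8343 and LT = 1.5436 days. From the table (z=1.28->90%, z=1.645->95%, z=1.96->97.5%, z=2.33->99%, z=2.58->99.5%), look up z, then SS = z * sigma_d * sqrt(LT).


From the table, SL = 97.5% corresponds to z = 1.96
sqrt(LT) = sqrt(1.5436) = 1.2424
SS = 1.96 * 27.8343 * 1.2424 = 67.7803

67.7803 units


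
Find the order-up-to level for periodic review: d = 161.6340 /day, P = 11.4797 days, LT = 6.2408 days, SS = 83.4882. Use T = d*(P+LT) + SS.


P + LT = 17.7205
d*(P+LT) = 161.6340 * 17.7205 = 2864.2353
T = 2864.2353 + 83.4882 = 2947.7235

2947.7235 units


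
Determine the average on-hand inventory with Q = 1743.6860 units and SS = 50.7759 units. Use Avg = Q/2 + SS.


Q/2 = 871.8430
Avg = 871.8430 + 50.7759 = 922.6189

922.6189 units


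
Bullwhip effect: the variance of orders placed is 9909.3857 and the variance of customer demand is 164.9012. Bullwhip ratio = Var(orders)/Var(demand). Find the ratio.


BW = 9909.3857 / 164.9012 = 60.0929

60.0929


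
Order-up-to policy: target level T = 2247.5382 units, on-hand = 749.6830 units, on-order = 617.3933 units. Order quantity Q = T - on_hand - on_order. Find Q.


Inventory position = OH + OO = 749.6830 + 617.3933 = 1367.0763
Q = 2247.5382 - 1367.0763 = 880.4619

880.4619 units


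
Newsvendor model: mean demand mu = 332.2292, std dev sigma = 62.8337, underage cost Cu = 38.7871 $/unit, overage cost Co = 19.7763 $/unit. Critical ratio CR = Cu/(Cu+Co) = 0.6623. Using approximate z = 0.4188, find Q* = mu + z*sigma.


CR = Cu/(Cu+Co) = 38.7871/(38.7871+19.7763) = 0.6623
z = 0.4188
Q* = 332.2292 + 0.4188 * 62.8337 = 358.5440

358.5440 units


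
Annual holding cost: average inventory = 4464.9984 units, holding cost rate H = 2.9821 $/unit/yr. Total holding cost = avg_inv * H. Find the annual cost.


Cost = 4464.9984 * 2.9821 = 13315.0717

13315.0717 $/yr


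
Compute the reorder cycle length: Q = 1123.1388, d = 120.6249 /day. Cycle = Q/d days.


Cycle = 1123.1388 / 120.6249 = 9.3110

9.3110 days


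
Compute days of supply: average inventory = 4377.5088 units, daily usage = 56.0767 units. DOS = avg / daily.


DOS = 4377.5088 / 56.0767 = 78.0629

78.0629 days


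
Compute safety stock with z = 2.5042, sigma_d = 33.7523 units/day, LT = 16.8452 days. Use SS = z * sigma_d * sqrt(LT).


sqrt(LT) = sqrt(16.8452) = 4.1043
SS = 2.5042 * 33.7523 * 4.1043 = 346.9049

346.9049 units


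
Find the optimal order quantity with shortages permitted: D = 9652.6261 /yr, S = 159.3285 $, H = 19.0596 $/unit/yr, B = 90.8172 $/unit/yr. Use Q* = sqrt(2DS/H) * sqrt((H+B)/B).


sqrt(2DS/H) = 401.7238
sqrt((H+B)/B) = 1.0999
Q* = 401.7238 * 1.0999 = 441.8720

441.8720 units


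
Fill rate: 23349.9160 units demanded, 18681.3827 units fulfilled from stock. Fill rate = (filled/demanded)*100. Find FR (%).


FR = 18681.3827 / 23349.9160 * 100 = 80.0062

80.0062%


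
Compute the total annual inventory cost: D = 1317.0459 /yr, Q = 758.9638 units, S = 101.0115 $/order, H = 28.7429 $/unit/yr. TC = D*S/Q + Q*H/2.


Ordering cost = D*S/Q = 175.2874
Holding cost = Q*H/2 = 10907.4103
TC = 175.2874 + 10907.4103 = 11082.6977

11082.6977 $/yr


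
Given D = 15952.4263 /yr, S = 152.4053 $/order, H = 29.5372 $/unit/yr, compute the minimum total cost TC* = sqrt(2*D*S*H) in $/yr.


2*D*S*H = 143623708.4759
TC* = sqrt(143623708.4759) = 11984.3109

11984.3109 $/yr


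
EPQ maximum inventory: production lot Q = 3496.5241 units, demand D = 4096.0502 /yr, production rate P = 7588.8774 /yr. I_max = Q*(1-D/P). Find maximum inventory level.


D/P = 0.5397
1 - D/P = 0.4603
I_max = 3496.5241 * 0.4603 = 1609.2966

1609.2966 units


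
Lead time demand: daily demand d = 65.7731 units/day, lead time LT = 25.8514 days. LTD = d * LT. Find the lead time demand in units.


LTD = 65.7731 * 25.8514 = 1700.3267

1700.3267 units


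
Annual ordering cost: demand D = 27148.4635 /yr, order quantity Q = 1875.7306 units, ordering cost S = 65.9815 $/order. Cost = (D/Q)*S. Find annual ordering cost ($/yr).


Number of orders = D/Q = 14.4735
Cost = 14.4735 * 65.9815 = 954.9859

954.9859 $/yr


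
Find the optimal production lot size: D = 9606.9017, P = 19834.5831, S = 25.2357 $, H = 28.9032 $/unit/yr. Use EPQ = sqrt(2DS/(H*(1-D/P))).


1 - D/P = 1 - 0.4844 = 0.5156
H*(1-D/P) = 14.9039
2DS = 484873.7785
EPQ = sqrt(32533.3403) = 180.3700

180.3700 units


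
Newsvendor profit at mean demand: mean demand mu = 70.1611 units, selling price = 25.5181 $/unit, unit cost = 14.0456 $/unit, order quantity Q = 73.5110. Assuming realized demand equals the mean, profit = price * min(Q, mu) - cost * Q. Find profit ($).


Sales at mu = min(73.5110, 70.1611) = 70.1611
Revenue = 25.5181 * 70.1611 = 1790.3780
Total cost = 14.0456 * 73.5110 = 1032.5061
Profit = 1790.3780 - 1032.5061 = 757.8719

757.8719 $


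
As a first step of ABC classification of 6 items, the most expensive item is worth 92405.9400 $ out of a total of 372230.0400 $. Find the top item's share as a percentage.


Top item = 92405.9400
Total = 372230.0400
Percentage = 92405.9400 / 372230.0400 * 100 = 24.8250

24.8250%


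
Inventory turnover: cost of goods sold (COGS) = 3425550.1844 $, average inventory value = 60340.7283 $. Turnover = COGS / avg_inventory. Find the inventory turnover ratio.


Turnover = 3425550.1844 / 60340.7283 = 56.7701

56.7701


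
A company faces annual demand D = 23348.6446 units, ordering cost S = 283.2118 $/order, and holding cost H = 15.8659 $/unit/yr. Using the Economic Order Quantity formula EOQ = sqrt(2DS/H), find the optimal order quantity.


2*D*S = 2 * 23348.6446 * 283.2118 = 13225223.3295
2*D*S/H = 833562.7559
EOQ = sqrt(833562.7559) = 912.9966

912.9966 units


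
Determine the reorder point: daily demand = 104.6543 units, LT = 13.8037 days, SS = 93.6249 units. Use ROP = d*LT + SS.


d*LT = 104.6543 * 13.8037 = 1444.6166
ROP = 1444.6166 + 93.6249 = 1538.2415

1538.2415 units


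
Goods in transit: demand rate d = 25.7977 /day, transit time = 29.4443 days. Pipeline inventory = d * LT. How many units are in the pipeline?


Pipeline = 25.7977 * 29.4443 = 759.5952

759.5952 units


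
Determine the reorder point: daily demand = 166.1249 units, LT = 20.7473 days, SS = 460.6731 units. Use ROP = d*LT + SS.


d*LT = 166.1249 * 20.7473 = 3446.6431
ROP = 3446.6431 + 460.6731 = 3907.3162

3907.3162 units


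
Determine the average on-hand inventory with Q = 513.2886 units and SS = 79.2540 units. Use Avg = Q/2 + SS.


Q/2 = 256.6443
Avg = 256.6443 + 79.2540 = 335.8983

335.8983 units


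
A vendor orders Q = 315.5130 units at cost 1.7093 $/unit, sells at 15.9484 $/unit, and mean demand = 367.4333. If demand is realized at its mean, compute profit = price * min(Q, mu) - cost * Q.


Sales at mu = min(315.5130, 367.4333) = 315.5130
Revenue = 15.9484 * 315.5130 = 5031.9275
Total cost = 1.7093 * 315.5130 = 539.3064
Profit = 5031.9275 - 539.3064 = 4492.6212

4492.6212 $


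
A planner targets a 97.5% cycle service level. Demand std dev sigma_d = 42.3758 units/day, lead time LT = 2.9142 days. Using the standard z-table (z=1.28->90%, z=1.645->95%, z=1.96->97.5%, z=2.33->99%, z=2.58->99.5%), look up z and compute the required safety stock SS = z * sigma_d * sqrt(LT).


From the table, SL = 97.5% corresponds to z = 1.96
sqrt(LT) = sqrt(2.9142) = 1.7071
SS = 1.96 * 42.3758 * 1.7071 = 141.7861

141.7861 units
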